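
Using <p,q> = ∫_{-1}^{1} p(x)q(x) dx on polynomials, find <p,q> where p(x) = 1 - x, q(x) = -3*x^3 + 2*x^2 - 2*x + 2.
<p,q> = 118/15

Expand the product: p(x)·q(x) = 3*x^4 - 5*x^3 + 4*x^2 - 4*x + 2.
∫_{-1}^{1} of each monomial x^k gives [2/(k+1) if k even, 0 if k odd]. Integrating term-by-term (or equivalently evaluating the antiderivative F(x) = 3*x^5/5 - 5*x^4/4 + 4*x^3/3 - 2*x^2 + 2*x at the endpoints):
  F(1) − F(−1) = 41/60 − (-431/60) = 118/15.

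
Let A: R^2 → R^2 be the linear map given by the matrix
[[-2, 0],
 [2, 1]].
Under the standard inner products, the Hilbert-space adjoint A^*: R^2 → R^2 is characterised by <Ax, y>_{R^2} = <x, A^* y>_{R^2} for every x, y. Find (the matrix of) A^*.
A^* = A^T =
[[-2, 2],
 [0, 1]]

For real matrices with standard dot products, the defining identity <Ax, y> = <x, A^* y> gives (Ax)^T y = x^T (A^*) y, i.e. x^T A^T y = x^T (A^*) y. Since this holds for all x, y, we must have A^* = A^T. Therefore
A^* =
[[-2, 2],
 [0, 1]].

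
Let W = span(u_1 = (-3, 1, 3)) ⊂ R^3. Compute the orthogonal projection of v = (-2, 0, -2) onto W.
proj_W(v) = (0, 0, 0)

Set up U = [u_1 | ... | u_1] ∈ R^(3×1). The projector onto W = col(U) is P = U (U^T U)^(-1) U^T.
Compute U^T U =
  [19],
and U^T v = (0).
Solve U^T U · c = U^T v for the coefficients: c = (0). The projection is proj_W(v) = U c.
Check: (v - proj_W(v)) · u_1 = 0  (should be 0).
Result: proj_W(v) = (0, 0, 0).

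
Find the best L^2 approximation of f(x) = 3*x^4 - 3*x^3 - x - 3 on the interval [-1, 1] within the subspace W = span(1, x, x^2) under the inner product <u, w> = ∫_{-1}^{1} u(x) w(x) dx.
g(x) = 18*x^2/7 - 14*x/5 - 114/35

The best approximation g ∈ W is the orthogonal projection of f onto W. Writing g = a_0 + a_1 x + a_2 x^2, the coefficients solve the normal equations G · a = b where
  G_{ij} = <φ_i, φ_j> and b_i = <f, φ_i>, with φ_0 = 1, φ_1 = x, φ_2 = x^2.
G =
  [2, 0, 2/3]
  [0, 2/3, 0]
  [2/3, 0, 2/5],
b = (-24/5, -28/15, -8/7).
Solving gives a_0 = -114/35, a_1 = -14/5, a_2 = 18/7, so
  g(x) = 18*x^2/7 - 14*x/5 - 114/35.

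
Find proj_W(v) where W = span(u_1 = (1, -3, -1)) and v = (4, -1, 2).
proj_W(v) = (5/11, -15/11, -5/11)

Set up U = [u_1 | ... | u_1] ∈ R^(3×1). The projector onto W = col(U) is P = U (U^T U)^(-1) U^T.
Compute U^T U =
  [11],
and U^T v = (5).
Solve U^T U · c = U^T v for the coefficients: c = (5/11). The projection is proj_W(v) = U c.
Check: (v - proj_W(v)) · u_1 = 0  (should be 0).
Result: proj_W(v) = (5/11, -15/11, -5/11).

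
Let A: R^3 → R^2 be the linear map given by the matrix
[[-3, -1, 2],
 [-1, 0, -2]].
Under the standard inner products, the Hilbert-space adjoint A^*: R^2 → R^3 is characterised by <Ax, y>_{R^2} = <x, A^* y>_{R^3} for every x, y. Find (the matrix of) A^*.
A^* = A^T =
[[-3, -1],
 [-1, 0],
 [2, -2]]

For real matrices with standard dot products, the defining identity <Ax, y> = <x, A^* y> gives (Ax)^T y = x^T (A^*) y, i.e. x^T A^T y = x^T (A^*) y. Since this holds for all x, y, we must have A^* = A^T. Therefore
A^* =
[[-3, -1],
 [-1, 0],
 [2, -2]].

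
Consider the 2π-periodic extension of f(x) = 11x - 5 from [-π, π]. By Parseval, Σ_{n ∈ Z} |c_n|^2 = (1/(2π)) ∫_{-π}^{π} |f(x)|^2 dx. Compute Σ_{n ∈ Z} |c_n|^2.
Σ |c_n|^2 = 121π^2/3 + 25

Expand and integrate term by term over [-π, π]:
  ∫ (11x)^2 dx = 121·(2π^3/3); ∫ 2·11·(-5)·x dx = 0 (odd integrand); ∫ (-5)^2 dx = 25·2π.
So (1/(2π)) ∫_{-π}^{π} (11x - 5)^2 dx = 121π^2/3 + 25 = 121π^2/3 + 25.
Parseval ⇒ Σ |c_n|^2 = 121π^2/3 + 25.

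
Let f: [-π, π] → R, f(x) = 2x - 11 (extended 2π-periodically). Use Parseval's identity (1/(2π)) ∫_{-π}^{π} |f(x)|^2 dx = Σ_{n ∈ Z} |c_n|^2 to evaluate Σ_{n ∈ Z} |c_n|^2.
Σ |c_n|^2 = 4π^2/3 + 121

Expand and integrate term by term over [-π, π]:
  ∫ (2x)^2 dx = 4·(2π^3/3); ∫ 2·2·(-11)·x dx = 0 (odd integrand); ∫ (-11)^2 dx = 121·2π.
So (1/(2π)) ∫_{-π}^{π} (2x - 11)^2 dx = 4π^2/3 + 121 = 4π^2/3 + 121.
Parseval ⇒ Σ |c_n|^2 = 4π^2/3 + 121.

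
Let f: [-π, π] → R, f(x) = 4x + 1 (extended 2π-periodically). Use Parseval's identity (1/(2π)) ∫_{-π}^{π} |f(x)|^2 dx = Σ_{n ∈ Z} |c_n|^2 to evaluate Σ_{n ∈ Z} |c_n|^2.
Σ |c_n|^2 = 16π^2/3 + 1

Expand and integrate term by term over [-π, π]:
  ∫ (4x)^2 dx = 16·(2π^3/3); ∫ 2·4·(1)·x dx = 0 (odd integrand); ∫ 1^2 dx = 1·2π.
So (1/(2π)) ∫_{-π}^{π} (4x + 1)^2 dx = 16π^2/3 + 1 = 16π^2/3 + 1.
Parseval ⇒ Σ |c_n|^2 = 16π^2/3 + 1.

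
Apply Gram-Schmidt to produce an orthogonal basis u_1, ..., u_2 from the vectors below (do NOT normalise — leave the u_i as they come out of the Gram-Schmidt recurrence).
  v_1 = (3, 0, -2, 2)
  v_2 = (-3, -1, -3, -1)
Orthogonal basis:
  u_1 = (3, 0, -2, 2)
  u_2 = (-36/17, -1, -61/17, -7/17)

Apply the Gram-Schmidt recurrence
  u_1 = v_1
  u_i = v_i − Σ_{j<i} ((v_i · u_j) / (u_j · u_j)) · u_j.

Step by step this gives:
  u_1 = (3, 0, -2, 2)
  u_2 = (-36/17, -1, -61/17, -7/17)

Orthogonality check:
  u_2 · u_1 = 0 (should be 0)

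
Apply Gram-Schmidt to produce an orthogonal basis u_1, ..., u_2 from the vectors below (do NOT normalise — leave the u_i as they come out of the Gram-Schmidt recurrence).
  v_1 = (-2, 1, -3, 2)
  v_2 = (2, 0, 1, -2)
Orthogonal basis:
  u_1 = (-2, 1, -3, 2)
  u_2 = (7/9, 11/18, -5/6, -7/9)

Apply the Gram-Schmidt recurrence
  u_1 = v_1
  u_i = v_i − Σ_{j<i} ((v_i · u_j) / (u_j · u_j)) · u_j.

Step by step this gives:
  u_1 = (-2, 1, -3, 2)
  u_2 = (7/9, 11/18, -5/6, -7/9)

Orthogonality check:
  u_2 · u_1 = 0 (should be 0)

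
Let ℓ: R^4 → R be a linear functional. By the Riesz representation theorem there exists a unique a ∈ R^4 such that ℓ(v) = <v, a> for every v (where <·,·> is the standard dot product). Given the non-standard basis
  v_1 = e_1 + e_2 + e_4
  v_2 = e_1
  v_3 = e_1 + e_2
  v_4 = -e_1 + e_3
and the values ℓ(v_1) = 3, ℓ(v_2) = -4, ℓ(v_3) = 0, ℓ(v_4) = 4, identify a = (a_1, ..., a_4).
a = (-4, 4, 0, 3)

Write a = (a_1, ..., a_4) in the standard basis. For each basis vector v_i, ℓ(v_i) = <v_i, a> is a linear equation in the a_j's. Collect the n equations into a matrix system V a = ℓ, where row i of V is v_i (expressed in the standard basis). Since V is invertible (lower-triangular with 1s on the diagonal, up to permutation), solve by back-substitution:
  V =
[[1, 1, 0, 1],
 [1, 0, 0, 0],
 [1, 1, 0, 0],
 [-1, 0, 1, 0]]
  V a = (3, -4, 0, 4)
Solving gives a = (-4, 4, 0, 3).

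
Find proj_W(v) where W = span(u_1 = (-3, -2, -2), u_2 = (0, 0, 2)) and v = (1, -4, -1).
proj_W(v) = (-15/13, -10/13, -1)

Set up U = [u_1 | ... | u_2] ∈ R^(3×2). The projector onto W = col(U) is P = U (U^T U)^(-1) U^T.
Compute U^T U =
  [17, -4]
  [-4, 4],
and U^T v = (7, -2).
Solve U^T U · c = U^T v for the coefficients: c = (5/13, -3/26). The projection is proj_W(v) = U c.
Check: (v - proj_W(v)) · u_1 = 0  (should be 0).
Check: (v - proj_W(v)) · u_2 = 0  (should be 0).
Result: proj_W(v) = (-15/13, -10/13, -1).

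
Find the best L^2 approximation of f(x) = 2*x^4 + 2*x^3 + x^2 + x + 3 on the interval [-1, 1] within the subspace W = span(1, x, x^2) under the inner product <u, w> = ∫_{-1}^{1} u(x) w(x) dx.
g(x) = 19*x^2/7 + 11*x/5 + 99/35

The best approximation g ∈ W is the orthogonal projection of f onto W. Writing g = a_0 + a_1 x + a_2 x^2, the coefficients solve the normal equations G · a = b where
  G_{ij} = <φ_i, φ_j> and b_i = <f, φ_i>, with φ_0 = 1, φ_1 = x, φ_2 = x^2.
G =
  [2, 0, 2/3]
  [0, 2/3, 0]
  [2/3, 0, 2/5],
b = (112/15, 22/15, 104/35).
Solving gives a_0 = 99/35, a_1 = 11/5, a_2 = 19/7, so
  g(x) = 19*x^2/7 + 11*x/5 + 99/35.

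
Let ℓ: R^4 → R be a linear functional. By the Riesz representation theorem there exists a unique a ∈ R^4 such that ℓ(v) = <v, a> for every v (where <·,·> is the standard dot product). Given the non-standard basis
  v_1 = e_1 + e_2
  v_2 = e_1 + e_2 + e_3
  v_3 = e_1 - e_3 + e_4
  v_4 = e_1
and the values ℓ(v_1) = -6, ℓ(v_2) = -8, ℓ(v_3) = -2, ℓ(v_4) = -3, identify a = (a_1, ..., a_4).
a = (-3, -3, -2, -1)

Write a = (a_1, ..., a_4) in the standard basis. For each basis vector v_i, ℓ(v_i) = <v_i, a> is a linear equation in the a_j's. Collect the n equations into a matrix system V a = ℓ, where row i of V is v_i (expressed in the standard basis). Since V is invertible (lower-triangular with 1s on the diagonal, up to permutation), solve by back-substitution:
  V =
[[1, 1, 0, 0],
 [1, 1, 1, 0],
 [1, 0, -1, 1],
 [1, 0, 0, 0]]
  V a = (-6, -8, -2, -3)
Solving gives a = (-3, -3, -2, -1).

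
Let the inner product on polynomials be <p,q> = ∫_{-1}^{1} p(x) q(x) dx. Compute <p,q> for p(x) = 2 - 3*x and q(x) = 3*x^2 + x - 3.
<p,q> = -10

Expand the product: p(x)·q(x) = -9*x^3 + 3*x^2 + 11*x - 6.
∫_{-1}^{1} of each monomial x^k gives [2/(k+1) if k even, 0 if k odd]. Integrating term-by-term (or equivalently evaluating the antiderivative F(x) = -9*x^4/4 + x^3 + 11*x^2/2 - 6*x at the endpoints):
  F(1) − F(−1) = -7/4 − (33/4) = -10.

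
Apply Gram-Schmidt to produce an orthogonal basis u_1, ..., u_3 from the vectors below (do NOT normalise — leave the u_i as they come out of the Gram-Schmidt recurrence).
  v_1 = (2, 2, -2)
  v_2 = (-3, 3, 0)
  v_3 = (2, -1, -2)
Orthogonal basis:
  u_1 = (2, 2, -2)
  u_2 = (-3, 3, 0)
  u_3 = (-1/2, -1/2, -1)

Apply the Gram-Schmidt recurrence
  u_1 = v_1
  u_i = v_i − Σ_{j<i} ((v_i · u_j) / (u_j · u_j)) · u_j.

Step by step this gives:
  u_1 = (2, 2, -2)
  u_2 = (-3, 3, 0)
  u_3 = (-1/2, -1/2, -1)

Orthogonality check:
  u_2 · u_1 = 0 (should be 0)
  u_3 · u_1 = 0 (should be 0)
  u_3 · u_2 = 0 (should be 0)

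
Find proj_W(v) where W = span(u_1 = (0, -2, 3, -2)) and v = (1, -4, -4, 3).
proj_W(v) = (0, 20/17, -30/17, 20/17)

Set up U = [u_1 | ... | u_1] ∈ R^(4×1). The projector onto W = col(U) is P = U (U^T U)^(-1) U^T.
Compute U^T U =
  [17],
and U^T v = (-10).
Solve U^T U · c = U^T v for the coefficients: c = (-10/17). The projection is proj_W(v) = U c.
Check: (v - proj_W(v)) · u_1 = 0  (should be 0).
Result: proj_W(v) = (0, 20/17, -30/17, 20/17).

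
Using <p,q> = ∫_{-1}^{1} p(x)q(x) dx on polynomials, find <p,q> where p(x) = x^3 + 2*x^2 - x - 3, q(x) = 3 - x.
<p,q> = -206/15

Expand the product: p(x)·q(x) = -x^4 + x^3 + 7*x^2 - 9.
∫_{-1}^{1} of each monomial x^k gives [2/(k+1) if k even, 0 if k odd]. Integrating term-by-term (or equivalently evaluating the antiderivative F(x) = -x^5/5 + x^4/4 + 7*x^3/3 - 9*x at the endpoints):
  F(1) − F(−1) = -397/60 − (427/60) = -206/15.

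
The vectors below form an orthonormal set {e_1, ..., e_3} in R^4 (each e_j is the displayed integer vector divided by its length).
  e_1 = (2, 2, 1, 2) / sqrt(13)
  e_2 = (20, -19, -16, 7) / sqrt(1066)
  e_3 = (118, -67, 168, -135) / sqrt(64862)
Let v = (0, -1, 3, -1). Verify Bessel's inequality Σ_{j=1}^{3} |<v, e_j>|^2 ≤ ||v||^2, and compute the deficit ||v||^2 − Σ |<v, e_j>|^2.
Σ |<v, e_j>|^2 = 7101/791; ||v||^2 = 11; deficit = 1600/791

Write each e_j = u_j / sqrt(<u_j, u_j>) where u_j is the displayed integer vector. Then <v, e_j> = <v, u_j> / sqrt(<u_j, u_j>), so |<v, e_j>|^2 = <v, u_j>^2 / <u_j, u_j>.
Coefficients: <v, e_1> = -1/sqrt(13), <v, e_2> = -36/sqrt(1066), <v, e_3> = 706/sqrt(64862).
Square and sum: Σ |<v, e_j>|^2 = 7101/791.
Compute ||v||^2 = v·v = 11.
Deficit = 11 − 7101/791 = 1600/791 ≥ 0, confirming Bessel's inequality. (The deficit equals ||v − Σ <v,e_j> e_j||^2, the squared distance from v to span{e_j}.)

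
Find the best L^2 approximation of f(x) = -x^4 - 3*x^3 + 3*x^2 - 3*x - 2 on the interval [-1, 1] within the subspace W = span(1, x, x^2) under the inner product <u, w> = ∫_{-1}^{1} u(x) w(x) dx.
g(x) = 15*x^2/7 - 24*x/5 - 67/35

The best approximation g ∈ W is the orthogonal projection of f onto W. Writing g = a_0 + a_1 x + a_2 x^2, the coefficients solve the normal equations G · a = b where
  G_{ij} = <φ_i, φ_j> and b_i = <f, φ_i>, with φ_0 = 1, φ_1 = x, φ_2 = x^2.
G =
  [2, 0, 2/3]
  [0, 2/3, 0]
  [2/3, 0, 2/5],
b = (-12/5, -16/5, -44/105).
Solving gives a_0 = -67/35, a_1 = -24/5, a_2 = 15/7, so
  g(x) = 15*x^2/7 - 24*x/5 - 67/35.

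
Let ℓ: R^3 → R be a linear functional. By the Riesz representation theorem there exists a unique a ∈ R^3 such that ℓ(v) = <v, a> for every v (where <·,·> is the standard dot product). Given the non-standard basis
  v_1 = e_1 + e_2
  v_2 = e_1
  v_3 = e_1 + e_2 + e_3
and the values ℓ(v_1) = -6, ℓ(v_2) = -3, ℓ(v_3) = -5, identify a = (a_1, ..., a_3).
a = (-3, -3, 1)

Write a = (a_1, ..., a_3) in the standard basis. For each basis vector v_i, ℓ(v_i) = <v_i, a> is a linear equation in the a_j's. Collect the n equations into a matrix system V a = ℓ, where row i of V is v_i (expressed in the standard basis). Since V is invertible (lower-triangular with 1s on the diagonal, up to permutation), solve by back-substitution:
  V =
[[1, 1, 0],
 [1, 0, 0],
 [1, 1, 1]]
  V a = (-6, -3, -5)
Solving gives a = (-3, -3, 1).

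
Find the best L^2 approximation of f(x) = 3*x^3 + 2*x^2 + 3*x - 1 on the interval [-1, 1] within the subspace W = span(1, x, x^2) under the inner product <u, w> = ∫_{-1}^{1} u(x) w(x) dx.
g(x) = 2*x^2 + 24*x/5 - 1

The best approximation g ∈ W is the orthogonal projection of f onto W. Writing g = a_0 + a_1 x + a_2 x^2, the coefficients solve the normal equations G · a = b where
  G_{ij} = <φ_i, φ_j> and b_i = <f, φ_i>, with φ_0 = 1, φ_1 = x, φ_2 = x^2.
G =
  [2, 0, 2/3]
  [0, 2/3, 0]
  [2/3, 0, 2/5],
b = (-2/3, 16/5, 2/15).
Solving gives a_0 = -1, a_1 = 24/5, a_2 = 2, so
  g(x) = 2*x^2 + 24*x/5 - 1.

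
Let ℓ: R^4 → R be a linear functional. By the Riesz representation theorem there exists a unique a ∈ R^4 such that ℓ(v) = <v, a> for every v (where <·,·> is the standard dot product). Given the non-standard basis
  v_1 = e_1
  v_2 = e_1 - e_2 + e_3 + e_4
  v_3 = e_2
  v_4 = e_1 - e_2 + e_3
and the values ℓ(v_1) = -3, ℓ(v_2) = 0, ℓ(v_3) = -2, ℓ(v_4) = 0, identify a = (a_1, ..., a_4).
a = (-3, -2, 1, 0)

Write a = (a_1, ..., a_4) in the standard basis. For each basis vector v_i, ℓ(v_i) = <v_i, a> is a linear equation in the a_j's. Collect the n equations into a matrix system V a = ℓ, where row i of V is v_i (expressed in the standard basis). Since V is invertible (lower-triangular with 1s on the diagonal, up to permutation), solve by back-substitution:
  V =
[[1, 0, 0, 0],
 [1, -1, 1, 1],
 [0, 1, 0, 0],
 [1, -1, 1, 0]]
  V a = (-3, 0, -2, 0)
Solving gives a = (-3, -2, 1, 0).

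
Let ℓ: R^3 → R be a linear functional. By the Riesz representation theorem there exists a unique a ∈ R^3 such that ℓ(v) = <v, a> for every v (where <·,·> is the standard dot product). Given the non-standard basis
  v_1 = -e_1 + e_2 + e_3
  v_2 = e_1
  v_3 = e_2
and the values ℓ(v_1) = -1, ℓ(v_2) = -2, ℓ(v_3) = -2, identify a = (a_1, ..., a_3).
a = (-2, -2, -1)

Write a = (a_1, ..., a_3) in the standard basis. For each basis vector v_i, ℓ(v_i) = <v_i, a> is a linear equation in the a_j's. Collect the n equations into a matrix system V a = ℓ, where row i of V is v_i (expressed in the standard basis). Since V is invertible (lower-triangular with 1s on the diagonal, up to permutation), solve by back-substitution:
  V =
[[-1, 1, 1],
 [1, 0, 0],
 [0, 1, 0]]
  V a = (-1, -2, -2)
Solving gives a = (-2, -2, -1).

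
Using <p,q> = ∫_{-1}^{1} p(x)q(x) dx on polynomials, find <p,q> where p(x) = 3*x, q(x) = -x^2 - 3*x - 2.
<p,q> = -6

Expand the product: p(x)·q(x) = -3*x^3 - 9*x^2 - 6*x.
∫_{-1}^{1} of each monomial x^k gives [2/(k+1) if k even, 0 if k odd]. Integrating term-by-term (or equivalently evaluating the antiderivative F(x) = -3*x^4/4 - 3*x^3 - 3*x^2 at the endpoints):
  F(1) − F(−1) = -27/4 − (-3/4) = -6.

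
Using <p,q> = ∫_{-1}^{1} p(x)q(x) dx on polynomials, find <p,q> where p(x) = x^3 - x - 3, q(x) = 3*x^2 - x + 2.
<p,q> = -266/15

Expand the product: p(x)·q(x) = 3*x^5 - x^4 - x^3 - 8*x^2 + x - 6.
∫_{-1}^{1} of each monomial x^k gives [2/(k+1) if k even, 0 if k odd]. Integrating term-by-term (or equivalently evaluating the antiderivative F(x) = x^6/2 - x^5/5 - x^4/4 - 8*x^3/3 + x^2/2 - 6*x at the endpoints):
  F(1) − F(−1) = -487/60 − (577/60) = -266/15.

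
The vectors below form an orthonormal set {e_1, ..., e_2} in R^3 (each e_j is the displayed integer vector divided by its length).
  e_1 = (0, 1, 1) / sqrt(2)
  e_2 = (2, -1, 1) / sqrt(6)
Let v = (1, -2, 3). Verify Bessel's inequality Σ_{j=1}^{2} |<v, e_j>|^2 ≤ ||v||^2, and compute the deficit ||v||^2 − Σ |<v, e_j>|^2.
Σ |<v, e_j>|^2 = 26/3; ||v||^2 = 14; deficit = 16/3

Write each e_j = u_j / sqrt(<u_j, u_j>) where u_j is the displayed integer vector. Then <v, e_j> = <v, u_j> / sqrt(<u_j, u_j>), so |<v, e_j>|^2 = <v, u_j>^2 / <u_j, u_j>.
Coefficients: <v, e_1> = 1/sqrt(2), <v, e_2> = 7/sqrt(6).
Square and sum: Σ |<v, e_j>|^2 = 26/3.
Compute ||v||^2 = v·v = 14.
Deficit = 14 − 26/3 = 16/3 ≥ 0, confirming Bessel's inequality. (The deficit equals ||v − Σ <v,e_j> e_j||^2, the squared distance from v to span{e_j}.)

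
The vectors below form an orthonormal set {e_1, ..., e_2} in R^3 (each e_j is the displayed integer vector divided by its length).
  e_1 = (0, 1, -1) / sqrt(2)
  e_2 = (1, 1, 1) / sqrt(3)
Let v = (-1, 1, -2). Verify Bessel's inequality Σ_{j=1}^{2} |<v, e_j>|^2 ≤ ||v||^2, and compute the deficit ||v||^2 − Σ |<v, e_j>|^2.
Σ |<v, e_j>|^2 = 35/6; ||v||^2 = 6; deficit = 1/6

Write each e_j = u_j / sqrt(<u_j, u_j>) where u_j is the displayed integer vector. Then <v, e_j> = <v, u_j> / sqrt(<u_j, u_j>), so |<v, e_j>|^2 = <v, u_j>^2 / <u_j, u_j>.
Coefficients: <v, e_1> = 3/sqrt(2), <v, e_2> = -2/sqrt(3).
Square and sum: Σ |<v, e_j>|^2 = 35/6.
Compute ||v||^2 = v·v = 6.
Deficit = 6 − 35/6 = 1/6 ≥ 0, confirming Bessel's inequality. (The deficit equals ||v − Σ <v,e_j> e_j||^2, the squared distance from v to span{e_j}.)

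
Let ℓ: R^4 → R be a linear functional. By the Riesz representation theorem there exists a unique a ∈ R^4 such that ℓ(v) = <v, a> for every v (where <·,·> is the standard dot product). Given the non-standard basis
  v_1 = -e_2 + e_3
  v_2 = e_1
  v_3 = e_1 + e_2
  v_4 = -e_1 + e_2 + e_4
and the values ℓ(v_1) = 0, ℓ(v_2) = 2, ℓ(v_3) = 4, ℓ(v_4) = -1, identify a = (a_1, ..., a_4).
a = (2, 2, 2, -1)

Write a = (a_1, ..., a_4) in the standard basis. For each basis vector v_i, ℓ(v_i) = <v_i, a> is a linear equation in the a_j's. Collect the n equations into a matrix system V a = ℓ, where row i of V is v_i (expressed in the standard basis). Since V is invertible (lower-triangular with 1s on the diagonal, up to permutation), solve by back-substitution:
  V =
[[0, -1, 1, 0],
 [1, 0, 0, 0],
 [1, 1, 0, 0],
 [-1, 1, 0, 1]]
  V a = (0, 2, 4, -1)
Solving gives a = (2, 2, 2, -1).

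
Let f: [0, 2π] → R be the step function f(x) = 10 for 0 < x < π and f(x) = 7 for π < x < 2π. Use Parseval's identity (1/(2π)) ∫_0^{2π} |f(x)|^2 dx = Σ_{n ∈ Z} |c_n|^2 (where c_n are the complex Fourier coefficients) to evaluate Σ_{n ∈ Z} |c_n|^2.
Σ |c_n|^2 = 149/2

Parseval equates the L^2 energy of f (normalised by 1/(2π)) with the ℓ^2 sum of its Fourier coefficients: (1/(2π)) ∫_0^{2π} |f|^2 = Σ |c_n|^2.
Compute the left side: (1/(2π)) [∫_0^π 10^2 dx + ∫_π^{2π} 7^2 dx] = (1/(2π)) · (100π + 49π) = (100 + 49)/2 = 149/2.
So Σ_{n ∈ Z} |c_n|^2 = 149/2.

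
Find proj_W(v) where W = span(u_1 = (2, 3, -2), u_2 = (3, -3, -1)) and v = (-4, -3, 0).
proj_W(v) = (-428/161, -387/161, 360/161)

Set up U = [u_1 | ... | u_2] ∈ R^(3×2). The projector onto W = col(U) is P = U (U^T U)^(-1) U^T.
Compute U^T U =
  [17, -1]
  [-1, 19],
and U^T v = (-17, -3).
Solve U^T U · c = U^T v for the coefficients: c = (-163/161, -34/161). The projection is proj_W(v) = U c.
Check: (v - proj_W(v)) · u_1 = 0  (should be 0).
Check: (v - proj_W(v)) · u_2 = 0  (should be 0).
Result: proj_W(v) = (-428/161, -387/161, 360/161).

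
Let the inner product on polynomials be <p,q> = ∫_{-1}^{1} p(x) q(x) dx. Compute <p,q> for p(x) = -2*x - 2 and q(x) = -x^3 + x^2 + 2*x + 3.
<p,q> = -76/5

Expand the product: p(x)·q(x) = 2*x^4 - 6*x^2 - 10*x - 6.
∫_{-1}^{1} of each monomial x^k gives [2/(k+1) if k even, 0 if k odd]. Integrating term-by-term (or equivalently evaluating the antiderivative F(x) = 2*x^5/5 - 2*x^3 - 5*x^2 - 6*x at the endpoints):
  F(1) − F(−1) = -63/5 − (13/5) = -76/5.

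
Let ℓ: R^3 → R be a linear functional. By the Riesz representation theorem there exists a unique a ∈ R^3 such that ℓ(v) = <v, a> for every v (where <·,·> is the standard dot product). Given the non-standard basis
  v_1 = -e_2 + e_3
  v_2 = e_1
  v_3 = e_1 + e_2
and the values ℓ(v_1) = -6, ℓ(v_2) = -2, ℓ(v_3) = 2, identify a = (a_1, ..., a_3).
a = (-2, 4, -2)

Write a = (a_1, ..., a_3) in the standard basis. For each basis vector v_i, ℓ(v_i) = <v_i, a> is a linear equation in the a_j's. Collect the n equations into a matrix system V a = ℓ, where row i of V is v_i (expressed in the standard basis). Since V is invertible (lower-triangular with 1s on the diagonal, up to permutation), solve by back-substitution:
  V =
[[0, -1, 1],
 [1, 0, 0],
 [1, 1, 0]]
  V a = (-6, -2, 2)
Solving gives a = (-2, 4, -2).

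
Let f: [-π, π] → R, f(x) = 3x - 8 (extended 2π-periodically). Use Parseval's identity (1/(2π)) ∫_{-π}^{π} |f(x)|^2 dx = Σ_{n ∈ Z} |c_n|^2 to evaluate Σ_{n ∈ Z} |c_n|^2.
Σ |c_n|^2 = 3π^2 + 64

Expand and integrate term by term over [-π, π]:
  ∫ (3x)^2 dx = 9·(2π^3/3); ∫ 2·3·(-8)·x dx = 0 (odd integrand); ∫ (-8)^2 dx = 64·2π.
So (1/(2π)) ∫_{-π}^{π} (3x - 8)^2 dx = 9π^2/3 + 64 = 3π^2 + 64.
Parseval ⇒ Σ |c_n|^2 = 3π^2 + 64.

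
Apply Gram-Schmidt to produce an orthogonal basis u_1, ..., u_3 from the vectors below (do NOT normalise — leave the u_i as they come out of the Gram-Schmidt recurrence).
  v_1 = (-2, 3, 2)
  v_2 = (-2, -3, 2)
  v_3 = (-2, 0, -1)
Orthogonal basis:
  u_1 = (-2, 3, 2)
  u_2 = (-36/17, -48/17, 36/17)
  u_3 = (-3/2, 0, -3/2)

Apply the Gram-Schmidt recurrence
  u_1 = v_1
  u_i = v_i − Σ_{j<i} ((v_i · u_j) / (u_j · u_j)) · u_j.

Step by step this gives:
  u_1 = (-2, 3, 2)
  u_2 = (-36/17, -48/17, 36/17)
  u_3 = (-3/2, 0, -3/2)

Orthogonality check:
  u_2 · u_1 = 0 (should be 0)
  u_3 · u_1 = 0 (should be 0)
  u_3 · u_2 = 0 (should be 0)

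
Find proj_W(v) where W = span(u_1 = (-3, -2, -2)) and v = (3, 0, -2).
proj_W(v) = (15/17, 10/17, 10/17)

Set up U = [u_1 | ... | u_1] ∈ R^(3×1). The projector onto W = col(U) is P = U (U^T U)^(-1) U^T.
Compute U^T U =
  [17],
and U^T v = (-5).
Solve U^T U · c = U^T v for the coefficients: c = (-5/17). The projection is proj_W(v) = U c.
Check: (v - proj_W(v)) · u_1 = 0  (should be 0).
Result: proj_W(v) = (15/17, 10/17, 10/17).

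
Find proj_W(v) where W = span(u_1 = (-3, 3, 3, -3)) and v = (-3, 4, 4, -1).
proj_W(v) = (-3, 3, 3, -3)

Set up U = [u_1 | ... | u_1] ∈ R^(4×1). The projector onto W = col(U) is P = U (U^T U)^(-1) U^T.
Compute U^T U =
  [36],
and U^T v = (36).
Solve U^T U · c = U^T v for the coefficients: c = (1). The projection is proj_W(v) = U c.
Check: (v - proj_W(v)) · u_1 = 0  (should be 0).
Result: proj_W(v) = (-3, 3, 3, -3).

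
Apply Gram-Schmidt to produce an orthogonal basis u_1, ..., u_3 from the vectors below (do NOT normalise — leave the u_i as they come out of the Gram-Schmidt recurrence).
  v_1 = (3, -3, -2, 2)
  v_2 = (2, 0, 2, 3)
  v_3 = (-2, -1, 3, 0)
Orthogonal basis:
  u_1 = (3, -3, -2, 2)
  u_2 = (14/13, 12/13, 34/13, 31/13)
  u_3 = (-71/54, -295/126, 274/189, -17/189)

Apply the Gram-Schmidt recurrence
  u_1 = v_1
  u_i = v_i − Σ_{j<i} ((v_i · u_j) / (u_j · u_j)) · u_j.

Step by step this gives:
  u_1 = (3, -3, -2, 2)
  u_2 = (14/13, 12/13, 34/13, 31/13)
  u_3 = (-71/54, -295/126, 274/189, -17/189)

Orthogonality check:
  u_2 · u_1 = 0 (should be 0)
  u_3 · u_1 = 0 (should be 0)
  u_3 · u_2 = 0 (should be 0)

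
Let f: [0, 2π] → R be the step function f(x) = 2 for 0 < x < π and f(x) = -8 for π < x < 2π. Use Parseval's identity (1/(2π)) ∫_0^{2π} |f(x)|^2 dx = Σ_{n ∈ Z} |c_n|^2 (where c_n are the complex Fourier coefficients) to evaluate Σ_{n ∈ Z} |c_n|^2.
Σ |c_n|^2 = 34

Parseval equates the L^2 energy of f (normalised by 1/(2π)) with the ℓ^2 sum of its Fourier coefficients: (1/(2π)) ∫_0^{2π} |f|^2 = Σ |c_n|^2.
Compute the left side: (1/(2π)) [∫_0^π 2^2 dx + ∫_π^{2π} (-8)^2 dx] = (1/(2π)) · (4π + 64π) = (4 + 64)/2 = 34.
So Σ_{n ∈ Z} |c_n|^2 = 34.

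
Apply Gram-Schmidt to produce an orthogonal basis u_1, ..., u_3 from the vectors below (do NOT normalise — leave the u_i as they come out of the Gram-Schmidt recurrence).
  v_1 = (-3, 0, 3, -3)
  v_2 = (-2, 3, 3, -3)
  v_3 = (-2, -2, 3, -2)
Orthogonal basis:
  u_1 = (-3, 0, 3, -3)
  u_2 = (2/3, 3, 1/3, -1/3)
  u_3 = (21/29, -7/29, 25/29, 4/29)

Apply the Gram-Schmidt recurrence
  u_1 = v_1
  u_i = v_i − Σ_{j<i} ((v_i · u_j) / (u_j · u_j)) · u_j.

Step by step this gives:
  u_1 = (-3, 0, 3, -3)
  u_2 = (2/3, 3, 1/3, -1/3)
  u_3 = (21/29, -7/29, 25/29, 4/29)

Orthogonality check:
  u_2 · u_1 = 0 (should be 0)
  u_3 · u_1 = 0 (should be 0)
  u_3 · u_2 = 0 (should be 0)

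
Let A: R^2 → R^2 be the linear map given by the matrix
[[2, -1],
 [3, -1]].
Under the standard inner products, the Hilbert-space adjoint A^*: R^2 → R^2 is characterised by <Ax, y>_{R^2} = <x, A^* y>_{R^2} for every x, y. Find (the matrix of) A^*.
A^* = A^T =
[[2, 3],
 [-1, -1]]

For real matrices with standard dot products, the defining identity <Ax, y> = <x, A^* y> gives (Ax)^T y = x^T (A^*) y, i.e. x^T A^T y = x^T (A^*) y. Since this holds for all x, y, we must have A^* = A^T. Therefore
A^* =
[[2, 3],
 [-1, -1]].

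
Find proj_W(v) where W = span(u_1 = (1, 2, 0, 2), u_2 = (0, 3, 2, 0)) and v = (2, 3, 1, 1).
proj_W(v) = (64/81, 245/81, 26/27, 128/81)

Set up U = [u_1 | ... | u_2] ∈ R^(4×2). The projector onto W = col(U) is P = U (U^T U)^(-1) U^T.
Compute U^T U =
  [9, 6]
  [6, 13],
and U^T v = (10, 11).
Solve U^T U · c = U^T v for the coefficients: c = (64/81, 13/27). The projection is proj_W(v) = U c.
Check: (v - proj_W(v)) · u_1 = 0  (should be 0).
Check: (v - proj_W(v)) · u_2 = 0  (should be 0).
Result: proj_W(v) = (64/81, 245/81, 26/27, 128/81).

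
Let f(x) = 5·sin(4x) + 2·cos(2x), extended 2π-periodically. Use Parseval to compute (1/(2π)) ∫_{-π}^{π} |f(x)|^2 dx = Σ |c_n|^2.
Σ |c_n|^2 = 29/2

Expand |f|^2 and use orthogonality of {sin(nx), cos(mx)} on [-π, π]:
  ∫_{-π}^{π} sin(nx)^2 dx = π, ∫ cos(mx)^2 dx = π, and cross terms integrate to 0.
So ∫_{-π}^{π} f(x)^2 dx = 5^2 · π + 2^2 · π = (25 + 4)π.
Divide by 2π: (25 + 4)/2 = 29/2.
By Parseval, this equals Σ |c_n|^2.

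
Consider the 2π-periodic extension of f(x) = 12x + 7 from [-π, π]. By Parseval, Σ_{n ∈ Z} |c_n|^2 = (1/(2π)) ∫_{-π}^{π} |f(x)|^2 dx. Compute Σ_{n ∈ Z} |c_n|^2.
Σ |c_n|^2 = 48π^2 + 49

Expand and integrate term by term over [-π, π]:
  ∫ (12x)^2 dx = 144·(2π^3/3); ∫ 2·12·(7)·x dx = 0 (odd integrand); ∫ 7^2 dx = 49·2π.
So (1/(2π)) ∫_{-π}^{π} (12x + 7)^2 dx = 144π^2/3 + 49 = 48π^2 + 49.
Parseval ⇒ Σ |c_n|^2 = 48π^2 + 49.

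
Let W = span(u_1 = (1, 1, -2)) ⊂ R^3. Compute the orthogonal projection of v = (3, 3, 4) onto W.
proj_W(v) = (-1/3, -1/3, 2/3)

Set up U = [u_1 | ... | u_1] ∈ R^(3×1). The projector onto W = col(U) is P = U (U^T U)^(-1) U^T.
Compute U^T U =
  [6],
and U^T v = (-2).
Solve U^T U · c = U^T v for the coefficients: c = (-1/3). The projection is proj_W(v) = U c.
Check: (v - proj_W(v)) · u_1 = 0  (should be 0).
Result: proj_W(v) = (-1/3, -1/3, 2/3).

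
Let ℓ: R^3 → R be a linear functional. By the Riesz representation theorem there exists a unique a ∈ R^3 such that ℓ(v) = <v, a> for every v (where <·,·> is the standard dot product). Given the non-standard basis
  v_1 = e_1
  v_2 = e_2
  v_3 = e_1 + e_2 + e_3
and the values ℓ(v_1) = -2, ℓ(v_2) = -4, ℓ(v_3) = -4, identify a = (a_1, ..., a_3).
a = (-2, -4, 2)

Write a = (a_1, ..., a_3) in the standard basis. For each basis vector v_i, ℓ(v_i) = <v_i, a> is a linear equation in the a_j's. Collect the n equations into a matrix system V a = ℓ, where row i of V is v_i (expressed in the standard basis). Since V is invertible (lower-triangular with 1s on the diagonal, up to permutation), solve by back-substitution:
  V =
[[1, 0, 0],
 [0, 1, 0],
 [1, 1, 1]]
  V a = (-2, -4, -4)
Solving gives a = (-2, -4, 2).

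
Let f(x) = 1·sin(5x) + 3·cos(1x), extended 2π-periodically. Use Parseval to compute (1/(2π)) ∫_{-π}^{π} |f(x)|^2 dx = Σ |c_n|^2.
Σ |c_n|^2 = 5

Expand |f|^2 and use orthogonality of {sin(nx), cos(mx)} on [-π, π]:
  ∫_{-π}^{π} sin(nx)^2 dx = π, ∫ cos(mx)^2 dx = π, and cross terms integrate to 0.
So ∫_{-π}^{π} f(x)^2 dx = 1^2 · π + 3^2 · π = (1 + 9)π.
Divide by 2π: (1 + 9)/2 = 5.
By Parseval, this equals Σ |c_n|^2.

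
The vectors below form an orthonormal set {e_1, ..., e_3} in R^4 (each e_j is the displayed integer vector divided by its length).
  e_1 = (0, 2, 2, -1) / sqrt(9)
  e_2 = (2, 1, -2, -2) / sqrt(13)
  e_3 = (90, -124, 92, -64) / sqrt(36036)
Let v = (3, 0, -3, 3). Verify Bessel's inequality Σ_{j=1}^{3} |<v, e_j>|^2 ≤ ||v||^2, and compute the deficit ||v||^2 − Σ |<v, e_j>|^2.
Σ |<v, e_j>|^2 = 90/7; ||v||^2 = 27; deficit = 99/7

Write each e_j = u_j / sqrt(<u_j, u_j>) where u_j is the displayed integer vector. Then <v, e_j> = <v, u_j> / sqrt(<u_j, u_j>), so |<v, e_j>|^2 = <v, u_j>^2 / <u_j, u_j>.
Coefficients: <v, e_1> = -9/sqrt(9), <v, e_2> = 6/sqrt(13), <v, e_3> = -198/sqrt(36036).
Square and sum: Σ |<v, e_j>|^2 = 90/7.
Compute ||v||^2 = v·v = 27.
Deficit = 27 − 90/7 = 99/7 ≥ 0, confirming Bessel's inequality. (The deficit equals ||v − Σ <v,e_j> e_j||^2, the squared distance from v to span{e_j}.)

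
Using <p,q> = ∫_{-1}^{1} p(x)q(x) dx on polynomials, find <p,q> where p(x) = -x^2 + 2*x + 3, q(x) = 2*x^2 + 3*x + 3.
<p,q> = 116/5

Expand the product: p(x)·q(x) = -2*x^4 + x^3 + 9*x^2 + 15*x + 9.
∫_{-1}^{1} of each monomial x^k gives [2/(k+1) if k even, 0 if k odd]. Integrating term-by-term (or equivalently evaluating the antiderivative F(x) = -2*x^5/5 + x^4/4 + 3*x^3 + 15*x^2/2 + 9*x at the endpoints):
  F(1) − F(−1) = 387/20 − (-77/20) = 116/5.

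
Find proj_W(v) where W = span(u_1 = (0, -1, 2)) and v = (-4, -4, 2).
proj_W(v) = (0, -8/5, 16/5)

Set up U = [u_1 | ... | u_1] ∈ R^(3×1). The projector onto W = col(U) is P = U (U^T U)^(-1) U^T.
Compute U^T U =
  [5],
and U^T v = (8).
Solve U^T U · c = U^T v for the coefficients: c = (8/5). The projection is proj_W(v) = U c.
Check: (v - proj_W(v)) · u_1 = 0  (should be 0).
Result: proj_W(v) = (0, -8/5, 16/5).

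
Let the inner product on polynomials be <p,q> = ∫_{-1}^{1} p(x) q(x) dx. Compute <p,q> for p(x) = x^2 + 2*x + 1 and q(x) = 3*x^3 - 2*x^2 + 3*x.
<p,q> = 64/15

Expand the product: p(x)·q(x) = 3*x^5 + 4*x^4 + 2*x^3 + 4*x^2 + 3*x.
∫_{-1}^{1} of each monomial x^k gives [2/(k+1) if k even, 0 if k odd]. Integrating term-by-term (or equivalently evaluating the antiderivative F(x) = x^6/2 + 4*x^5/5 + x^4/2 + 4*x^3/3 + 3*x^2/2 at the endpoints):
  F(1) − F(−1) = 139/30 − (11/30) = 64/15.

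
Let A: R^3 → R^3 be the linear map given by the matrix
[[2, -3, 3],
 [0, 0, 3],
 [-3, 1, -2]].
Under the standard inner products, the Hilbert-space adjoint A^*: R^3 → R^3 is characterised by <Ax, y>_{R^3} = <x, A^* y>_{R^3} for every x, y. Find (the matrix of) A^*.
A^* = A^T =
[[2, 0, -3],
 [-3, 0, 1],
 [3, 3, -2]]

For real matrices with standard dot products, the defining identity <Ax, y> = <x, A^* y> gives (Ax)^T y = x^T (A^*) y, i.e. x^T A^T y = x^T (A^*) y. Since this holds for all x, y, we must have A^* = A^T. Therefore
A^* =
[[2, 0, -3],
 [-3, 0, 1],
 [3, 3, -2]].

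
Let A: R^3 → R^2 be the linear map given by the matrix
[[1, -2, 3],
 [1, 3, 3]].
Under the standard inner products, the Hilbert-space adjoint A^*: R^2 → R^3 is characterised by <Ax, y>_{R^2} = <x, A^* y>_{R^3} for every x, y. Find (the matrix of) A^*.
A^* = A^T =
[[1, 1],
 [-2, 3],
 [3, 3]]

For real matrices with standard dot products, the defining identity <Ax, y> = <x, A^* y> gives (Ax)^T y = x^T (A^*) y, i.e. x^T A^T y = x^T (A^*) y. Since this holds for all x, y, we must have A^* = A^T. Therefore
A^* =
[[1, 1],
 [-2, 3],
 [3, 3]].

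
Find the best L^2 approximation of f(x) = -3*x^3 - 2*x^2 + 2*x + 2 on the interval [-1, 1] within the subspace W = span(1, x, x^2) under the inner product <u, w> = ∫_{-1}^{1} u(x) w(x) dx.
g(x) = -2*x^2 + x/5 + 2

The best approximation g ∈ W is the orthogonal projection of f onto W. Writing g = a_0 + a_1 x + a_2 x^2, the coefficients solve the normal equations G · a = b where
  G_{ij} = <φ_i, φ_j> and b_i = <f, φ_i>, with φ_0 = 1, φ_1 = x, φ_2 = x^2.
G =
  [2, 0, 2/3]
  [0, 2/3, 0]
  [2/3, 0, 2/5],
b = (8/3, 2/15, 8/15).
Solving gives a_0 = 2, a_1 = 1/5, a_2 = -2, so
  g(x) = -2*x^2 + x/5 + 2.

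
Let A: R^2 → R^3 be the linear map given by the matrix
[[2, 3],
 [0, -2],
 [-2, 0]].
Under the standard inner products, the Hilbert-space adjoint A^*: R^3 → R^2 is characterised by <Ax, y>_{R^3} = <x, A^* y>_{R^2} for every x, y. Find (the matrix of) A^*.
A^* = A^T =
[[2, 0, -2],
 [3, -2, 0]]

For real matrices with standard dot products, the defining identity <Ax, y> = <x, A^* y> gives (Ax)^T y = x^T (A^*) y, i.e. x^T A^T y = x^T (A^*) y. Since this holds for all x, y, we must have A^* = A^T. Therefore
A^* =
[[2, 0, -2],
 [3, -2, 0]].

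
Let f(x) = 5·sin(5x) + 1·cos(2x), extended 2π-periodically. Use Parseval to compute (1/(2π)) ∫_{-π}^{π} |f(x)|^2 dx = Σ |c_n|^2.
Σ |c_n|^2 = 13

Expand |f|^2 and use orthogonality of {sin(nx), cos(mx)} on [-π, π]:
  ∫_{-π}^{π} sin(nx)^2 dx = π, ∫ cos(mx)^2 dx = π, and cross terms integrate to 0.
So ∫_{-π}^{π} f(x)^2 dx = 5^2 · π + 1^2 · π = (25 + 1)π.
Divide by 2π: (25 + 1)/2 = 13.
By Parseval, this equals Σ |c_n|^2.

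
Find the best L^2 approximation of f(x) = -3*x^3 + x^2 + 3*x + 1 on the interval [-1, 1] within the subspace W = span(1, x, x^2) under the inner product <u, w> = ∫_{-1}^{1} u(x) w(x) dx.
g(x) = x^2 + 6*x/5 + 1

The best approximation g ∈ W is the orthogonal projection of f onto W. Writing g = a_0 + a_1 x + a_2 x^2, the coefficients solve the normal equations G · a = b where
  G_{ij} = <φ_i, φ_j> and b_i = <f, φ_i>, with φ_0 = 1, φ_1 = x, φ_2 = x^2.
G =
  [2, 0, 2/3]
  [0, 2/3, 0]
  [2/3, 0, 2/5],
b = (8/3, 4/5, 16/15).
Solving gives a_0 = 1, a_1 = 6/5, a_2 = 1, so
  g(x) = x^2 + 6*x/5 + 1.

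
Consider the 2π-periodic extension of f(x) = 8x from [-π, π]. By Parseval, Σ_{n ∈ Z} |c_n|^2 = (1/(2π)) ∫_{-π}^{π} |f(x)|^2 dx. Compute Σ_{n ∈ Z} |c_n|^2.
Σ |c_n|^2 = 64π^2/3

Expand and integrate term by term over [-π, π]:
  ∫ (8x)^2 dx = 64·(2π^3/3); ∫ 2·8·(0)·x dx = 0 (odd integrand); ∫ 0^2 dx = 0·2π.
So (1/(2π)) ∫_{-π}^{π} (8x)^2 dx = 64π^2/3 + 0 = 64π^2/3.
Parseval ⇒ Σ |c_n|^2 = 64π^2/3.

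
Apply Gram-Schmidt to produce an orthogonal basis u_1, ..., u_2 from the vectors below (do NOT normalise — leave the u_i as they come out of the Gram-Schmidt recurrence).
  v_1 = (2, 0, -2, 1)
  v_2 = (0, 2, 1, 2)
Orthogonal basis:
  u_1 = (2, 0, -2, 1)
  u_2 = (0, 2, 1, 2)

Apply the Gram-Schmidt recurrence
  u_1 = v_1
  u_i = v_i − Σ_{j<i} ((v_i · u_j) / (u_j · u_j)) · u_j.

Step by step this gives:
  u_1 = (2, 0, -2, 1)
  u_2 = (0, 2, 1, 2)

Orthogonality check:
  u_2 · u_1 = 0 (should be 0)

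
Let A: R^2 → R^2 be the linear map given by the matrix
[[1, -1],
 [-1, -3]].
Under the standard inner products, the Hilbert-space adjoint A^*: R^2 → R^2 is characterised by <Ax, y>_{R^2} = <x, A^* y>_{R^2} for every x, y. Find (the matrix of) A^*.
A^* = A^T =
[[1, -1],
 [-1, -3]]

For real matrices with standard dot products, the defining identity <Ax, y> = <x, A^* y> gives (Ax)^T y = x^T (A^*) y, i.e. x^T A^T y = x^T (A^*) y. Since this holds for all x, y, we must have A^* = A^T. Therefore
A^* =
[[1, -1],
 [-1, -3]].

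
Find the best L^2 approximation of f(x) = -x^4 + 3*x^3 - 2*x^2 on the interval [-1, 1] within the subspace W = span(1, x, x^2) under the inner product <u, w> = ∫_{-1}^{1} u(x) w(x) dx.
g(x) = -20*x^2/7 + 9*x/5 + 3/35

The best approximation g ∈ W is the orthogonal projection of f onto W. Writing g = a_0 + a_1 x + a_2 x^2, the coefficients solve the normal equations G · a = b where
  G_{ij} = <φ_i, φ_j> and b_i = <f, φ_i>, with φ_0 = 1, φ_1 = x, φ_2 = x^2.
G =
  [2, 0, 2/3]
  [0, 2/3, 0]
  [2/3, 0, 2/5],
b = (-26/15, 6/5, -38/35).
Solving gives a_0 = 3/35, a_1 = 9/5, a_2 = -20/7, so
  g(x) = -20*x^2/7 + 9*x/5 + 3/35.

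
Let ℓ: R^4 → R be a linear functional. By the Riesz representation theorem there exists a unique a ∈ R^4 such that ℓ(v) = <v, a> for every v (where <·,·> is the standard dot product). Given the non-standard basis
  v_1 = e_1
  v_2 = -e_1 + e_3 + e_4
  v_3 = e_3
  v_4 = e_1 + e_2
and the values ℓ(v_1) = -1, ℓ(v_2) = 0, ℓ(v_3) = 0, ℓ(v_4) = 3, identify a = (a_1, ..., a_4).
a = (-1, 4, 0, -1)

Write a = (a_1, ..., a_4) in the standard basis. For each basis vector v_i, ℓ(v_i) = <v_i, a> is a linear equation in the a_j's. Collect the n equations into a matrix system V a = ℓ, where row i of V is v_i (expressed in the standard basis). Since V is invertible (lower-triangular with 1s on the diagonal, up to permutation), solve by back-substitution:
  V =
[[1, 0, 0, 0],
 [-1, 0, 1, 1],
 [0, 0, 1, 0],
 [1, 1, 0, 0]]
  V a = (-1, 0, 0, 3)
Solving gives a = (-1, 4, 0, -1).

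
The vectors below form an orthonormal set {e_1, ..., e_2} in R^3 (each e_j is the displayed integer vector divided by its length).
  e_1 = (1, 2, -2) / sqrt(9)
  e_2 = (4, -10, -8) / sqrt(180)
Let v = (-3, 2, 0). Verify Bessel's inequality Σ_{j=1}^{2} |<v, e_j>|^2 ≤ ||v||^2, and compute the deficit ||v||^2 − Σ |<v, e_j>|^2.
Σ |<v, e_j>|^2 = 29/5; ||v||^2 = 13; deficit = 36/5

Write each e_j = u_j / sqrt(<u_j, u_j>) where u_j is the displayed integer vector. Then <v, e_j> = <v, u_j> / sqrt(<u_j, u_j>), so |<v, e_j>|^2 = <v, u_j>^2 / <u_j, u_j>.
Coefficients: <v, e_1> = 1/sqrt(9), <v, e_2> = -32/sqrt(180).
Square and sum: Σ |<v, e_j>|^2 = 29/5.
Compute ||v||^2 = v·v = 13.
Deficit = 13 − 29/5 = 36/5 ≥ 0, confirming Bessel's inequality. (The deficit equals ||v − Σ <v,e_j> e_j||^2, the squared distance from v to span{e_j}.)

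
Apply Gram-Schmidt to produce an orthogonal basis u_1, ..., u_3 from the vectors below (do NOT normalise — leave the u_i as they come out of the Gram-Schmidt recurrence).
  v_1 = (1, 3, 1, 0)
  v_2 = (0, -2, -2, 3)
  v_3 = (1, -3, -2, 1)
Orthogonal basis:
  u_1 = (1, 3, 1, 0)
  u_2 = (8/11, 2/11, -14/11, 3)
  u_3 = (63/41, -15/41, -18/41, -22/41)

Apply the Gram-Schmidt recurrence
  u_1 = v_1
  u_i = v_i − Σ_{j<i} ((v_i · u_j) / (u_j · u_j)) · u_j.

Step by step this gives:
  u_1 = (1, 3, 1, 0)
  u_2 = (8/11, 2/11, -14/11, 3)
  u_3 = (63/41, -15/41, -18/41, -22/41)

Orthogonality check:
  u_2 · u_1 = 0 (should be 0)
  u_3 · u_1 = 0 (should be 0)
  u_3 · u_2 = 0 (should be 0)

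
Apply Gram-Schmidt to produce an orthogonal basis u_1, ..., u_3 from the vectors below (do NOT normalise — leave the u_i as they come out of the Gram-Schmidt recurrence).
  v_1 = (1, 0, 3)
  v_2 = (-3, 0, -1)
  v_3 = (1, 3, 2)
Orthogonal basis:
  u_1 = (1, 0, 3)
  u_2 = (-12/5, 0, 4/5)
  u_3 = (0, 3, 0)

Apply the Gram-Schmidt recurrence
  u_1 = v_1
  u_i = v_i − Σ_{j<i} ((v_i · u_j) / (u_j · u_j)) · u_j.

Step by step this gives:
  u_1 = (1, 0, 3)
  u_2 = (-12/5, 0, 4/5)
  u_3 = (0, 3, 0)

Orthogonality check:
  u_2 · u_1 = 0 (should be 0)
  u_3 · u_1 = 0 (should be 0)
  u_3 · u_2 = 0 (should be 0)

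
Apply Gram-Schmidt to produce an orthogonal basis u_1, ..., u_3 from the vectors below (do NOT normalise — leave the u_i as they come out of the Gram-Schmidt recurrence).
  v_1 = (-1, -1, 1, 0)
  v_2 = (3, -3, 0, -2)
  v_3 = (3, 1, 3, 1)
Orthogonal basis:
  u_1 = (-1, -1, 1, 0)
  u_2 = (3, -3, 0, -2)
  u_3 = (70/33, 40/33, 10/3, 15/11)

Apply the Gram-Schmidt recurrence
  u_1 = v_1
  u_i = v_i − Σ_{j<i} ((v_i · u_j) / (u_j · u_j)) · u_j.

Step by step this gives:
  u_1 = (-1, -1, 1, 0)
  u_2 = (3, -3, 0, -2)
  u_3 = (70/33, 40/33, 10/3, 15/11)

Orthogonality check:
  u_2 · u_1 = 0 (should be 0)
  u_3 · u_1 = 0 (should be 0)
  u_3 · u_2 = 0 (should be 0)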